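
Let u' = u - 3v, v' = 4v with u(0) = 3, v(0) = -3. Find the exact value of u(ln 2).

48

A = [[1,-3],[0,4]]; eigenvalues λ = 1, 4.
Eigenvectors: (1,0) for λ=1, (-1,1) for λ=4.
From the initial condition, c_1 = 0, c_2 = -3.
u(ln 2) = (0)(2^1)(1) + (-3)(2^4)(-1) = 48.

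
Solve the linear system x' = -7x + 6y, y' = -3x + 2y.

Coefficient matrix A = [[-7, 6], [-3, 2]].
Characteristic polynomial det(A - λI) = λ^2 + 5λ + 4 = 0.
Eigenvalues λ = -1, -4.
For λ=-1: (A-λI) row 1 is [-6, 6], so an eigenvector is (1, 1).
For λ=-4: (A-λI) row 1 is [-3, 6], so an eigenvector is (2, 1).
General solution: K_1e^(-t)(1,1) + K_2e^(-4t)(2,1).

x(t) = K_1e^(-t) + 2K_2e^(-4t), y(t) = K_1e^(-t) + K_2e^(-4t)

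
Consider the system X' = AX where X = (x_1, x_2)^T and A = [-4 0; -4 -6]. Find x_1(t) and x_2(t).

Coefficient matrix A = [[-4, 0], [-4, -6]].
Characteristic polynomial det(A - λI) = λ^2 + 10λ + 24 = 0.
Eigenvalues λ = -6, -4.
For λ=-6: (A-λI) row 1 is [2, 0], so an eigenvector is (0, 1).
For λ=-4: (A-λI) row 2 is [-4, -2], so an eigenvector is (-1, 2).
General solution: K_1e^(-6t)(0,1) + K_2e^(-4t)(-1,2).

x_1(t) = -K_2e^(-4t), x_2(t) = K_1e^(-6t) + 2K_2e^(-4t)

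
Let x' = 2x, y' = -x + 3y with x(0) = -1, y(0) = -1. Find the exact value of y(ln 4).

A = [[2,0],[-1,3]]; eigenvalues λ = 2, 3.
Eigenvectors: (1,1) for λ=2, (0,-1) for λ=3.
From the initial condition, c_1 = -1, c_2 = 0.
y(ln 4) = (-1)(4^2)(1) + (0)(4^3)(-1) = -16.

-16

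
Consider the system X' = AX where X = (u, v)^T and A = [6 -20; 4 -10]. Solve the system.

Coefficient matrix A = [[6, -20], [4, -10]].
Characteristic polynomial det(A - λI) = λ^2 + 4λ + 20 = 0.
Eigenvalues λ = -2 ± 4i (complex conjugate pair).
For λ=-2+4i: an eigenvector is (2,1) - i(-1,0) = (2 + i, 1).
A real fundamental pair from Re and Im of e^((-2+4i)t)v: X_1 = e^(-2t)(cos(4t)·(2,1) + sin(4t)·(-1,0)), X_2 = e^(-2t)(sin(4t)·(2,1) - cos(4t)·(-1,0)).
General solution: c_1X_1 + c_2X_2.

u(t) = -c_1e^(-2t)sin(4t) + 2c_1e^(-2t)cos(4t) + 2c_2e^(-2t)sin(4t) + c_2e^(-2t)cos(4t), v(t) = c_1e^(-2t)cos(4t) + c_2e^(-2t)sin(4t)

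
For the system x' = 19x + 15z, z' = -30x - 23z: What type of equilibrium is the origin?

stable spiral

A = [[19,15],[-30,-23]]; det(A-λI) = λ^2 + 4λ + 13.
λ = -2 ± 3i: negative real part.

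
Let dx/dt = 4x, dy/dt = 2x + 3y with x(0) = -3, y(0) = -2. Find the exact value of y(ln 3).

A = [[4,0],[2,3]]; eigenvalues λ = 4, 3.
Eigenvectors: (-1,-2) for λ=4, (0,-1) for λ=3.
From the initial condition, c_1 = 3, c_2 = -4.
y(ln 3) = (3)(3^4)(-2) + (-4)(3^3)(-1) = -378.

-378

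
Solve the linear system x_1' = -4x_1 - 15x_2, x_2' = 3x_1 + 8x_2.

Coefficient matrix A = [[-4, -15], [3, 8]].
Characteristic polynomial det(A - λI) = λ^2 - 4λ + 13 = 0.
Eigenvalues λ = 2 ± 3i (complex conjugate pair).
For λ=2+3i: an eigenvector is (-2,1) - i(-1,0) = (-2 + i, 1).
A real fundamental pair from Re and Im of e^((2+3i)t)v: X_1 = e^(2t)(cos(3t)·(-2,1) + sin(3t)·(-1,0)), X_2 = e^(2t)(sin(3t)·(-2,1) - cos(3t)·(-1,0)).
General solution: C_1X_1 + C_2X_2.

x_1(t) = -C_1e^(2t)sin(3t) - 2C_1e^(2t)cos(3t) - 2C_2e^(2t)sin(3t) + C_2e^(2t)cos(3t), x_2(t) = C_1e^(2t)cos(3t) + C_2e^(2t)sin(3t)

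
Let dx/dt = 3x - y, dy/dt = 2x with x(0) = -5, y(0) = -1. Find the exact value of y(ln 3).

-57

A = [[3,-1],[2,0]]; eigenvalues λ = 1, 2.
Eigenvectors: (1,2) for λ=1, (-1,-1) for λ=2.
From the initial condition, c_1 = 4, c_2 = 9.
y(ln 3) = (4)(3^1)(2) + (9)(3^2)(-1) = -57.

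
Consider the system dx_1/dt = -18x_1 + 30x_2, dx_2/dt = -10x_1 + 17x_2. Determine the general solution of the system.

x_1(t) = 3K_1e^(2t) + 2K_2e^(-3t), x_2(t) = 2K_1e^(2t) + K_2e^(-3t)

Coefficient matrix A = [[-18, 30], [-10, 17]].
Characteristic polynomial det(A - λI) = λ^2 + λ - 6 = 0.
Eigenvalues λ = 2, -3.
For λ=2: (A-λI) row 1 is [-20, 30], so an eigenvector is (3, 2).
For λ=-3: (A-λI) row 1 is [-15, 30], so an eigenvector is (2, 1).
General solution: K_1e^(2t)(3,2) + K_2e^(-3t)(2,1).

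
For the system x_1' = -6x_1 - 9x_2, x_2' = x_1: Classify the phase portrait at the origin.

A = [[-6,-9],[1,0]]; det(A-λI) = λ^2 + 6λ + 9.
repeated λ = -3 with a single eigenvector.

stable improper node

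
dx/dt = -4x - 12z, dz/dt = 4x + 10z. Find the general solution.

x(t) = 2c_1e^(2t) + 3c_2e^(4t), z(t) = -c_1e^(2t) - 2c_2e^(4t)

Coefficient matrix A = [[-4, -12], [4, 10]].
Characteristic polynomial det(A - λI) = λ^2 - 6λ + 8 = 0.
Eigenvalues λ = 2, 4.
For λ=2: (A-λI) row 1 is [-6, -12], so an eigenvector is (2, -1).
For λ=4: (A-λI) row 1 is [-8, -12], so an eigenvector is (3, -2).
General solution: c_1e^(2t)(2,-1) + c_2e^(4t)(3,-2).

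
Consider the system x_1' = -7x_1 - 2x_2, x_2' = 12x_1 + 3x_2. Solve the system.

Coefficient matrix A = [[-7, -2], [12, 3]].
Characteristic polynomial det(A - λI) = λ^2 + 4λ + 3 = 0.
Eigenvalues λ = -3, -1.
For λ=-3: (A-λI) row 1 is [-4, -2], so an eigenvector is (-1, 2).
For λ=-1: (A-λI) row 1 is [-6, -2], so an eigenvector is (-1, 3).
General solution: K_1e^(-3t)(-1,2) + K_2e^(-t)(-1,3).

x_1(t) = -K_1e^(-3t) - K_2e^(-t), x_2(t) = 2K_1e^(-3t) + 3K_2e^(-t)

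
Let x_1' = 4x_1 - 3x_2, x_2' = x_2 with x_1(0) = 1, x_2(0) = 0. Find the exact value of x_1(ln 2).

16

A = [[4,-3],[0,1]]; eigenvalues λ = 1, 4.
Eigenvectors: (-1,-1) for λ=1, (1,0) for λ=4.
From the initial condition, c_1 = 0, c_2 = 1.
x_1(ln 2) = (0)(2^1)(-1) + (1)(2^4)(1) = 16.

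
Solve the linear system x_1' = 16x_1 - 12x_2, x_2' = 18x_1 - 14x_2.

x_1(t) = -C_1e^(4t) - 2C_2e^(-2t), x_2(t) = -C_1e^(4t) - 3C_2e^(-2t)

Coefficient matrix A = [[16, -12], [18, -14]].
Characteristic polynomial det(A - λI) = λ^2 - 2λ - 8 = 0.
Eigenvalues λ = 4, -2.
For λ=4: (A-λI) row 1 is [12, -12], so an eigenvector is (-1, -1).
For λ=-2: (A-λI) row 1 is [18, -12], so an eigenvector is (-2, -3).
General solution: C_1e^(4t)(-1,-1) + C_2e^(-2t)(-2,-3).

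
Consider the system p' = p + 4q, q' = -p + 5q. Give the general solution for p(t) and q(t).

p(t) = -2c_1e^(3t) - 2c_2te^(3t) - 3c_2e^(3t), q(t) = -c_1e^(3t) - c_2te^(3t) - 2c_2e^(3t)

Coefficient matrix A = [[1, 4], [-1, 5]].
Characteristic polynomial det(A - λI) = λ^2 - 6λ + 9 = 0.
Single eigenvalue λ = 3 with algebraic multiplicity 2.
Eigenvector v = (-2,-1); generalized eigenvector w with (A-λI)w=v is (-3,-2).
General solution: e^(3t)[c_1·v + c_2·(t·v + w)].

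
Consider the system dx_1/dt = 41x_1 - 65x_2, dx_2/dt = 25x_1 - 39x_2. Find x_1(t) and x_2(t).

x_1(t) = -2K_1e^(t)sin(5t) + 3K_1e^(t)cos(5t) + 3K_2e^(t)sin(5t) + 2K_2e^(t)cos(5t), x_2(t) = -K_1e^(t)sin(5t) + 2K_1e^(t)cos(5t) + 2K_2e^(t)sin(5t) + K_2e^(t)cos(5t)

Coefficient matrix A = [[41, -65], [25, -39]].
Characteristic polynomial det(A - λI) = λ^2 - 2λ + 26 = 0.
Eigenvalues λ = 1 ± 5i (complex conjugate pair).
For λ=1+5i: an eigenvector is (3,2) - i(-2,-1) = (3 + 2i, 2 + i).
A real fundamental pair from Re and Im of e^((1+5i)t)v: X_1 = e^(t)(cos(5t)·(3,2) + sin(5t)·(-2,-1)), X_2 = e^(t)(sin(5t)·(3,2) - cos(5t)·(-2,-1)).
General solution: K_1X_1 + K_2X_2.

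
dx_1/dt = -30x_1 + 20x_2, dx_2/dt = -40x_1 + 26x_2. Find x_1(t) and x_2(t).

x_1(t) = -c_1e^(-2t)sin(4t) - 2c_1e^(-2t)cos(4t) - 2c_2e^(-2t)sin(4t) + c_2e^(-2t)cos(4t), x_2(t) = -c_1e^(-2t)sin(4t) - 3c_1e^(-2t)cos(4t) - 3c_2e^(-2t)sin(4t) + c_2e^(-2t)cos(4t)

Coefficient matrix A = [[-30, 20], [-40, 26]].
Characteristic polynomial det(A - λI) = λ^2 + 4λ + 20 = 0.
Eigenvalues λ = -2 ± 4i (complex conjugate pair).
For λ=-2+4i: an eigenvector is (-2,-3) - i(-1,-1) = (-2 + i, -3 + i).
A real fundamental pair from Re and Im of e^((-2+4i)t)v: X_1 = e^(-2t)(cos(4t)·(-2,-3) + sin(4t)·(-1,-1)), X_2 = e^(-2t)(sin(4t)·(-2,-3) - cos(4t)·(-1,-1)).
General solution: c_1X_1 + c_2X_2.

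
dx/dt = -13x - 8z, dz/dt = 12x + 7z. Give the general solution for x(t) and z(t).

x(t) = C_1e^(-5t) - 2C_2e^(-t), z(t) = -C_1e^(-5t) + 3C_2e^(-t)

Coefficient matrix A = [[-13, -8], [12, 7]].
Characteristic polynomial det(A - λI) = λ^2 + 6λ + 5 = 0.
Eigenvalues λ = -5, -1.
For λ=-5: (A-λI) row 1 is [-8, -8], so an eigenvector is (1, -1).
For λ=-1: (A-λI) row 1 is [-12, -8], so an eigenvector is (-2, 3).
General solution: C_1e^(-5t)(1,-1) + C_2e^(-t)(-2,3).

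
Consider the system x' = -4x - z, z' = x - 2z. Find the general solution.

x(t) = C_1e^(-3t) + C_2te^(-3t) + 2C_2e^(-3t), z(t) = -C_1e^(-3t) - C_2te^(-3t) - 3C_2e^(-3t)

Coefficient matrix A = [[-4, -1], [1, -2]].
Characteristic polynomial det(A - λI) = λ^2 + 6λ + 9 = 0.
Single eigenvalue λ = -3 with algebraic multiplicity 2.
Eigenvector v = (1,-1); generalized eigenvector w with (A-λI)w=v is (2,-3).
General solution: e^(-3t)[C_1·v + C_2·(t·v + w)].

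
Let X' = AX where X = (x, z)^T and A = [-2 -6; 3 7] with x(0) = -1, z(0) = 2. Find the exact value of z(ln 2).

46

A = [[-2,-6],[3,7]]; eigenvalues λ = 1, 4.
Eigenvectors: (-2,1) for λ=1, (1,-1) for λ=4.
From the initial condition, c_1 = -1, c_2 = -3.
z(ln 2) = (-1)(2^1)(1) + (-3)(2^4)(-1) = 46.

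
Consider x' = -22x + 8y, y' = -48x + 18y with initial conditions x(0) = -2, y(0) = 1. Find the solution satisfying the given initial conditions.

x(t) = 5e^(2t) - 7e^(-6t), y(t) = 15e^(2t) - 14e^(-6t)

Coefficient matrix A = [[-22, 8], [-48, 18]].
Characteristic polynomial det(A - λI) = λ^2 + 4λ - 12 = 0.
Eigenvalues λ = 2, -6.
For λ=2: (A-λI) row 1 is [-24, 8], so an eigenvector is (-1, -3).
For λ=-6: (A-λI) row 1 is [-16, 8], so an eigenvector is (-1, -2).
General solution: c_1e^(2t)(-1,-3) + c_2e^(-6t)(-1,-2).
Applying x(0)=-2, y(0)=1 gives c_1=-5, c_2=7.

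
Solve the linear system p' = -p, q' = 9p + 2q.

Coefficient matrix A = [[-1, 0], [9, 2]].
Characteristic polynomial det(A - λI) = λ^2 - λ - 2 = 0.
Eigenvalues λ = -1, 2.
For λ=-1: (A-λI) row 2 is [9, 3], so an eigenvector is (1, -3).
For λ=2: (A-λI) row 1 is [-3, 0], so an eigenvector is (0, -1).
General solution: K_1e^(-t)(1,-3) + K_2e^(2t)(0,-1).

p(t) = K_1e^(-t), q(t) = -3K_1e^(-t) - K_2e^(2t)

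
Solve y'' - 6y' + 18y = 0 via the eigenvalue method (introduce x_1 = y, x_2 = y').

Let x_1 = y, x_2 = y'. Then x_1' = x_2 and x_2' = -18x_1 + 6x_2.
A = [[0,1],[-18,6]]; det(A-λI) = λ^2 - 6λ + 18.
Eigenvalues λ = 3 ± 3i.

y(t) = K_1e^(3t)cos(3t) + K_2e^(3t)sin(3t)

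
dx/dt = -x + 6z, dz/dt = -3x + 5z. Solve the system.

Coefficient matrix A = [[-1, 6], [-3, 5]].
Characteristic polynomial det(A - λI) = λ^2 - 4λ + 13 = 0.
Eigenvalues λ = 2 ± 3i (complex conjugate pair).
For λ=2+3i: an eigenvector is (1,0) - i(-1,-1) = (1 + i, 0 + i).
A real fundamental pair from Re and Im of e^((2+3i)t)v: X_1 = e^(2t)(cos(3t)·(1,0) + sin(3t)·(-1,-1)), X_2 = e^(2t)(sin(3t)·(1,0) - cos(3t)·(-1,-1)).
General solution: K_1X_1 + K_2X_2.

x(t) = -K_1e^(2t)sin(3t) + K_1e^(2t)cos(3t) + K_2e^(2t)sin(3t) + K_2e^(2t)cos(3t), z(t) = -K_1e^(2t)sin(3t) + K_2e^(2t)cos(3t)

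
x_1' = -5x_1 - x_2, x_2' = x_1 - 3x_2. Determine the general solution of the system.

x_1(t) = K_1e^(-4t) + K_2te^(-4t) + 2K_2e^(-4t), x_2(t) = -K_1e^(-4t) - K_2te^(-4t) - 3K_2e^(-4t)

Coefficient matrix A = [[-5, -1], [1, -3]].
Characteristic polynomial det(A - λI) = λ^2 + 8λ + 16 = 0.
Single eigenvalue λ = -4 with algebraic multiplicity 2.
Eigenvector v = (1,-1); generalized eigenvector w with (A-λI)w=v is (2,-3).
General solution: e^(-4t)[K_1·v + K_2·(t·v + w)].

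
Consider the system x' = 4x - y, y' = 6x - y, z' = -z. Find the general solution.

Coefficient matrix A = [[4, -1, 0], [6, -1, 0], [0, 0, -1]].
det(A - λI) = 0 gives eigenvalues λ = -1, 1, 2.
For λ=-1: eigenvector (0,0,1).
For λ=1: eigenvector (1,3,0).
For λ=2: eigenvector (1,2,0).
General solution: c_1e^(-t)(0,0,1) + c_2e^(t)(1,3,0) + c_3e^(2t)(1,2,0).

x(t) = c_2e^(t) + c_3e^(2t), y(t) = 3c_2e^(t) + 2c_3e^(2t), z(t) = c_1e^(-t)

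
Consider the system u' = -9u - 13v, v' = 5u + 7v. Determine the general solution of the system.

Coefficient matrix A = [[-9, -13], [5, 7]].
Characteristic polynomial det(A - λI) = λ^2 + 2λ + 2 = 0.
Eigenvalues λ = -1 ± i (complex conjugate pair).
For λ=-1+i: an eigenvector is (2,-1) - i(-3,2) = (2 + 3i, -1 - 2i).
A real fundamental pair from Re and Im of e^((-1+i)t)v: X_1 = e^(-t)(cos(t)·(2,-1) + sin(t)·(-3,2)), X_2 = e^(-t)(sin(t)·(2,-1) - cos(t)·(-3,2)).
General solution: K_1X_1 + K_2X_2.

u(t) = -3K_1e^(-t)sin(t) + 2K_1e^(-t)cos(t) + 2K_2e^(-t)sin(t) + 3K_2e^(-t)cos(t), v(t) = 2K_1e^(-t)sin(t) - K_1e^(-t)cos(t) - K_2e^(-t)sin(t) - 2K_2e^(-t)cos(t)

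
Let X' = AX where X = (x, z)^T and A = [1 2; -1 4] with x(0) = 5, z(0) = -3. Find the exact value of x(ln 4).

-448

A = [[1,2],[-1,4]]; eigenvalues λ = 3, 2.
Eigenvectors: (-1,-1) for λ=3, (-2,-1) for λ=2.
From the initial condition, c_1 = 11, c_2 = -8.
x(ln 4) = (11)(4^3)(-1) + (-8)(4^2)(-2) = -448.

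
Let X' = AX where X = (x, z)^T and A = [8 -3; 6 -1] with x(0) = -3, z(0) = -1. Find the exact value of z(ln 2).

-144

A = [[8,-3],[6,-1]]; eigenvalues λ = 5, 2.
Eigenvectors: (1,1) for λ=5, (1,2) for λ=2.
From the initial condition, c_1 = -5, c_2 = 2.
z(ln 2) = (-5)(2^5)(1) + (2)(2^2)(2) = -144.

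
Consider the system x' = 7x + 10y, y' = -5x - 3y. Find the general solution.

Coefficient matrix A = [[7, 10], [-5, -3]].
Characteristic polynomial det(A - λI) = λ^2 - 4λ + 29 = 0.
Eigenvalues λ = 2 ± 5i (complex conjugate pair).
For λ=2+5i: an eigenvector is (-1,1) - i(1,0) = (-1 - i, 1).
A real fundamental pair from Re and Im of e^((2+5i)t)v: X_1 = e^(2t)(cos(5t)·(-1,1) + sin(5t)·(1,0)), X_2 = e^(2t)(sin(5t)·(-1,1) - cos(5t)·(1,0)).
General solution: c_1X_1 + c_2X_2.

x(t) = c_1e^(2t)sin(5t) - c_1e^(2t)cos(5t) - c_2e^(2t)sin(5t) - c_2e^(2t)cos(5t), y(t) = c_1e^(2t)cos(5t) + c_2e^(2t)sin(5t)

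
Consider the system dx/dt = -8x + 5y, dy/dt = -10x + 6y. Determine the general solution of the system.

Coefficient matrix A = [[-8, 5], [-10, 6]].
Characteristic polynomial det(A - λI) = λ^2 + 2λ + 2 = 0.
Eigenvalues λ = -1 ± i (complex conjugate pair).
For λ=-1+i: an eigenvector is (1,1) - i(-2,-3) = (1 + 2i, 1 + 3i).
A real fundamental pair from Re and Im of e^((-1+i)t)v: X_1 = e^(-t)(cos(t)·(1,1) + sin(t)·(-2,-3)), X_2 = e^(-t)(sin(t)·(1,1) - cos(t)·(-2,-3)).
General solution: C_1X_1 + C_2X_2.

x(t) = -2C_1e^(-t)sin(t) + C_1e^(-t)cos(t) + C_2e^(-t)sin(t) + 2C_2e^(-t)cos(t), y(t) = -3C_1e^(-t)sin(t) + C_1e^(-t)cos(t) + C_2e^(-t)sin(t) + 3C_2e^(-t)cos(t)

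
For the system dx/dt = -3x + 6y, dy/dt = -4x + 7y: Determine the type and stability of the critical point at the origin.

unstable node

A = [[-3,6],[-4,7]]; det(A-λI) = λ^2 - 4λ + 3.
λ = 1, 3: both positive.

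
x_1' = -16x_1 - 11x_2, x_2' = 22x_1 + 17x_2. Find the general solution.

Coefficient matrix A = [[-16, -11], [22, 17]].
Characteristic polynomial det(A - λI) = λ^2 - λ - 30 = 0.
Eigenvalues λ = -5, 6.
For λ=-5: (A-λI) row 1 is [-11, -11], so an eigenvector is (-1, 1).
For λ=6: (A-λI) row 1 is [-22, -11], so an eigenvector is (1, -2).
General solution: C_1e^(-5t)(-1,1) + C_2e^(6t)(1,-2).

x_1(t) = -C_1e^(-5t) + C_2e^(6t), x_2(t) = C_1e^(-5t) - 2C_2e^(6t)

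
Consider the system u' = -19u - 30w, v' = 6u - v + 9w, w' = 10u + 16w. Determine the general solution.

Coefficient matrix A = [[-19, 0, -30], [6, -1, 9], [10, 0, 16]].
det(A - λI) = 0 gives eigenvalues λ = -4, -1, 1.
For λ=-4: eigenvector (-2,1,1).
For λ=-1: eigenvector (0,1,0).
For λ=1: eigenvector (-3,0,2).
General solution: C_1e^(-4t)(-2,1,1) + C_2e^(-t)(0,1,0) + C_3e^(t)(-3,0,2).

u(t) = -2C_1e^(-4t) - 3C_3e^(t), v(t) = C_1e^(-4t) + C_2e^(-t), w(t) = C_1e^(-4t) + 2C_3e^(t)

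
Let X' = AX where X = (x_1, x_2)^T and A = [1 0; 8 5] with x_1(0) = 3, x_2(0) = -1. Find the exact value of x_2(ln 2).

A = [[1,0],[8,5]]; eigenvalues λ = 1, 5.
Eigenvectors: (1,-2) for λ=1, (0,-1) for λ=5.
From the initial condition, c_1 = 3, c_2 = -5.
x_2(ln 2) = (3)(2^1)(-2) + (-5)(2^5)(-1) = 148.

148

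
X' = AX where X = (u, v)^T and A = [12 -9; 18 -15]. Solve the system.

Coefficient matrix A = [[12, -9], [18, -15]].
Characteristic polynomial det(A - λI) = λ^2 + 3λ - 18 = 0.
Eigenvalues λ = 3, -6.
For λ=3: (A-λI) row 1 is [9, -9], so an eigenvector is (1, 1).
For λ=-6: (A-λI) row 1 is [18, -9], so an eigenvector is (1, 2).
General solution: K_1e^(3t)(1,1) + K_2e^(-6t)(1,2).

u(t) = K_1e^(3t) + K_2e^(-6t), v(t) = K_1e^(3t) + 2K_2e^(-6t)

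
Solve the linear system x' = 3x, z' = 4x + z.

Coefficient matrix A = [[3, 0], [4, 1]].
Characteristic polynomial det(A - λI) = λ^2 - 4λ + 3 = 0.
Eigenvalues λ = 3, 1.
For λ=3: (A-λI) row 2 is [4, -2], so an eigenvector is (-1, -2).
For λ=1: (A-λI) row 1 is [2, 0], so an eigenvector is (0, -1).
General solution: c_1e^(3t)(-1,-2) + c_2e^(t)(0,-1).

x(t) = -c_1e^(3t), z(t) = -2c_1e^(3t) - c_2e^(t)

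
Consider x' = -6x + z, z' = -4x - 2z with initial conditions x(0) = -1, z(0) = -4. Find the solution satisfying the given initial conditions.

Coefficient matrix A = [[-6, 1], [-4, -2]].
Characteristic polynomial det(A - λI) = λ^2 + 8λ + 16 = 0.
Single eigenvalue λ = -4 with algebraic multiplicity 2.
Eigenvector v = (1,2); generalized eigenvector w with (A-λI)w=v is (1,3).
General solution: e^(-4t)[c_1·v + c_2·(t·v + w)].
Applying x(0)=-1, z(0)=-4 gives c_1=1, c_2=-2.

x(t) = -2te^(-4t) - e^(-4t), z(t) = -4te^(-4t) - 4e^(-4t)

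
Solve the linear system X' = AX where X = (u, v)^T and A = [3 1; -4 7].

Coefficient matrix A = [[3, 1], [-4, 7]].
Characteristic polynomial det(A - λI) = λ^2 - 10λ + 25 = 0.
Single eigenvalue λ = 5 with algebraic multiplicity 2.
Eigenvector v = (-1,-2); generalized eigenvector w with (A-λI)w=v is (1,1).
General solution: e^(5t)[K_1·v + K_2·(t·v + w)].

u(t) = -K_1e^(5t) - K_2te^(5t) + K_2e^(5t), v(t) = -2K_1e^(5t) - 2K_2te^(5t) + K_2e^(5t)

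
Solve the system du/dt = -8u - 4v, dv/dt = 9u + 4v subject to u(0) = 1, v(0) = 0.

u(t) = -6te^(-2t) + e^(-2t), v(t) = 9te^(-2t)

Coefficient matrix A = [[-8, -4], [9, 4]].
Characteristic polynomial det(A - λI) = λ^2 + 4λ + 4 = 0.
Single eigenvalue λ = -2 with algebraic multiplicity 2.
Eigenvector v = (-2,3); generalized eigenvector w with (A-λI)w=v is (-1,2).
General solution: e^(-2t)[C_1·v + C_2·(t·v + w)].
Applying u(0)=1, v(0)=0 gives C_1=-2, C_2=3.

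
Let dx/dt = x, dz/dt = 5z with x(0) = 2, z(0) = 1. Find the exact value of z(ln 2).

32

A = [[1,0],[0,5]]; eigenvalues λ = 5, 1.
Eigenvectors: (0,1) for λ=5, (-1,0) for λ=1.
From the initial condition, c_1 = 1, c_2 = -2.
z(ln 2) = (1)(2^5)(1) + (-2)(2^1)(0) = 32.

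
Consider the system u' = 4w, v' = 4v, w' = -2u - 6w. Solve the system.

Coefficient matrix A = [[0, 0, 4], [0, 4, 0], [-2, 0, -6]].
det(A - λI) = 0 gives eigenvalues λ = -4, 4, -2.
For λ=-4: eigenvector (-1,0,1).
For λ=4: eigenvector (0,1,0).
For λ=-2: eigenvector (-2,0,1).
General solution: C_1e^(-4t)(-1,0,1) + C_2e^(4t)(0,1,0) + C_3e^(-2t)(-2,0,1).

u(t) = -C_1e^(-4t) - 2C_3e^(-2t), v(t) = C_2e^(4t), w(t) = C_1e^(-4t) + C_3e^(-2t)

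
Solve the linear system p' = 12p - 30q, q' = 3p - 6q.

Coefficient matrix A = [[12, -30], [3, -6]].
Characteristic polynomial det(A - λI) = λ^2 - 6λ + 18 = 0.
Eigenvalues λ = 3 ± 3i (complex conjugate pair).
For λ=3+3i: an eigenvector is (-3,-1) - i(1,0) = (-3 - i, -1).
A real fundamental pair from Re and Im of e^((3+3i)t)v: X_1 = e^(3t)(cos(3t)·(-3,-1) + sin(3t)·(1,0)), X_2 = e^(3t)(sin(3t)·(-3,-1) - cos(3t)·(1,0)).
General solution: C_1X_1 + C_2X_2.

p(t) = C_1e^(3t)sin(3t) - 3C_1e^(3t)cos(3t) - 3C_2e^(3t)sin(3t) - C_2e^(3t)cos(3t), q(t) = -C_1e^(3t)cos(3t) - C_2e^(3t)sin(3t)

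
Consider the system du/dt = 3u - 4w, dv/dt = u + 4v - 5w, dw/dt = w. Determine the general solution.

Coefficient matrix A = [[3, 0, -4], [1, 4, -5], [0, 0, 1]].
det(A - λI) = 0 gives eigenvalues λ = 3, 4, 1.
For λ=3: eigenvector (1,-1,0).
For λ=4: eigenvector (0,1,0).
For λ=1: eigenvector (2,1,1).
General solution: K_1e^(3t)(1,-1,0) + K_2e^(4t)(0,1,0) + K_3e^(t)(2,1,1).

u(t) = K_1e^(3t) + 2K_3e^(t), v(t) = -K_1e^(3t) + K_2e^(4t) + K_3e^(t), w(t) = K_3e^(t)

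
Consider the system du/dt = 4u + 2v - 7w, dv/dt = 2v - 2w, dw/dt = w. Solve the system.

Coefficient matrix A = [[4, 2, -7], [0, 2, -2], [0, 0, 1]].
det(A - λI) = 0 gives eigenvalues λ = 4, 1, 2.
For λ=4: eigenvector (1,0,0).
For λ=1: eigenvector (1,2,1).
For λ=2: eigenvector (-1,1,0).
General solution: K_1e^(4t)(1,0,0) + K_2e^(t)(1,2,1) + K_3e^(2t)(-1,1,0).

u(t) = K_1e^(4t) + K_2e^(t) - K_3e^(2t), v(t) = 2K_2e^(t) + K_3e^(2t), w(t) = K_2e^(t)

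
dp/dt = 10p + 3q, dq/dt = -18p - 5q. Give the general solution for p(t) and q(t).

p(t) = K_1e^(t) - K_2e^(4t), q(t) = -3K_1e^(t) + 2K_2e^(4t)

Coefficient matrix A = [[10, 3], [-18, -5]].
Characteristic polynomial det(A - λI) = λ^2 - 5λ + 4 = 0.
Eigenvalues λ = 1, 4.
For λ=1: (A-λI) row 1 is [9, 3], so an eigenvector is (1, -3).
For λ=4: (A-λI) row 1 is [6, 3], so an eigenvector is (-1, 2).
General solution: K_1e^(t)(1,-3) + K_2e^(4t)(-1,2).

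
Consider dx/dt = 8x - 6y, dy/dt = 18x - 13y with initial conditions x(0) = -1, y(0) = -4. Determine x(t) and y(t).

Coefficient matrix A = [[8, -6], [18, -13]].
Characteristic polynomial det(A - λI) = λ^2 + 5λ + 4 = 0.
Eigenvalues λ = -4, -1.
For λ=-4: (A-λI) row 1 is [12, -6], so an eigenvector is (-1, -2).
For λ=-1: (A-λI) row 1 is [9, -6], so an eigenvector is (2, 3).
General solution: c_1e^(-4t)(-1,-2) + c_2e^(-t)(2,3).
Applying x(0)=-1, y(0)=-4 gives c_1=5, c_2=2.

x(t) = 4e^(-t) - 5e^(-4t), y(t) = 6e^(-t) - 10e^(-4t)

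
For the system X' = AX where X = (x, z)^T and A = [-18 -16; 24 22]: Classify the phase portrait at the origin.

saddle

A = [[-18,-16],[24,22]]; det(A-λI) = λ^2 - 4λ - 12.
λ = 6, -2: opposite signs.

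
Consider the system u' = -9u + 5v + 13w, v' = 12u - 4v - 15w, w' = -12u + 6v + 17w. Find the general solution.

u(t) = K_1e^(-t) - K_2e^(2t) + 2K_3e^(3t), v(t) = -K_1e^(-t) + 3K_2e^(2t) - 3K_3e^(3t), w(t) = K_1e^(-t) - 2K_2e^(2t) + 3K_3e^(3t)

Coefficient matrix A = [[-9, 5, 13], [12, -4, -15], [-12, 6, 17]].
det(A - λI) = 0 gives eigenvalues λ = -1, 2, 3.
For λ=-1: eigenvector (1,-1,1).
For λ=2: eigenvector (-1,3,-2).
For λ=3: eigenvector (2,-3,3).
General solution: K_1e^(-t)(1,-1,1) + K_2e^(2t)(-1,3,-2) + K_3e^(3t)(2,-3,3).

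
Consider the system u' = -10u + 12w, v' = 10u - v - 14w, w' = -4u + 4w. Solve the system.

Coefficient matrix A = [[-10, 0, 12], [10, -1, -14], [-4, 0, 4]].
det(A - λI) = 0 gives eigenvalues λ = -4, -2, -1.
For λ=-4: eigenvector (2,-2,1).
For λ=-2: eigenvector (3,-2,2).
For λ=-1: eigenvector (0,1,0).
General solution: K_1e^(-4t)(2,-2,1) + K_2e^(-2t)(3,-2,2) + K_3e^(-t)(0,1,0).

u(t) = 2K_1e^(-4t) + 3K_2e^(-2t), v(t) = -2K_1e^(-4t) - 2K_2e^(-2t) + K_3e^(-t), w(t) = K_1e^(-4t) + 2K_2e^(-2t)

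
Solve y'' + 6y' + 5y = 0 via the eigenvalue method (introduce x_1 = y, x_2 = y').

Let x_1 = y, x_2 = y'. Then x_1' = x_2 and x_2' = -5x_1 - 6x_2.
A = [[0,1],[-5,-6]]; det(A-λI) = λ^2 + 6λ + 5.
Eigenvalues λ = -1, -5 with eigenvectors (1,-1), (1,-5).

y(t) = C_1e^(-t) + C_2e^(-5t)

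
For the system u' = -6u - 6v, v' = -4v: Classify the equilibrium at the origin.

A = [[-6,-6],[0,-4]]; det(A-λI) = λ^2 + 10λ + 24.
λ = -4, -6: both negative.

stable node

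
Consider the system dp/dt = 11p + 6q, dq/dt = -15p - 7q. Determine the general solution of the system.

Coefficient matrix A = [[11, 6], [-15, -7]].
Characteristic polynomial det(A - λI) = λ^2 - 4λ + 13 = 0.
Eigenvalues λ = 2 ± 3i (complex conjugate pair).
For λ=2+3i: an eigenvector is (-1,1) - i(-1,2) = (-1 + i, 1 - 2i).
A real fundamental pair from Re and Im of e^((2+3i)t)v: X_1 = e^(2t)(cos(3t)·(-1,1) + sin(3t)·(-1,2)), X_2 = e^(2t)(sin(3t)·(-1,1) - cos(3t)·(-1,2)).
General solution: c_1X_1 + c_2X_2.

p(t) = -c_1e^(2t)sin(3t) - c_1e^(2t)cos(3t) - c_2e^(2t)sin(3t) + c_2e^(2t)cos(3t), q(t) = 2c_1e^(2t)sin(3t) + c_1e^(2t)cos(3t) + c_2e^(2t)sin(3t) - 2c_2e^(2t)cos(3t)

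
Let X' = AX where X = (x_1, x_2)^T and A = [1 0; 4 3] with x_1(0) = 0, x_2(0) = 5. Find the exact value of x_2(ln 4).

320

A = [[1,0],[4,3]]; eigenvalues λ = 1, 3.
Eigenvectors: (1,-2) for λ=1, (0,-1) for λ=3.
From the initial condition, c_1 = 0, c_2 = -5.
x_2(ln 4) = (0)(4^1)(-2) + (-5)(4^3)(-1) = 320.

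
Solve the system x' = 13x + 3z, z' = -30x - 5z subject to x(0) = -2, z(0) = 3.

Coefficient matrix A = [[13, 3], [-30, -5]].
Characteristic polynomial det(A - λI) = λ^2 - 8λ + 25 = 0.
Eigenvalues λ = 4 ± 3i (complex conjugate pair).
For λ=4+3i: an eigenvector is (-1,3) - i(0,1) = (-1, 3 - i).
A real fundamental pair from Re and Im of e^((4+3i)t)v: X_1 = e^(4t)(cos(3t)·(-1,3) + sin(3t)·(0,1)), X_2 = e^(4t)(sin(3t)·(-1,3) - cos(3t)·(0,1)).
General solution: C_1X_1 + C_2X_2.
Applying x(0)=-2, z(0)=3 gives C_1=2, C_2=3.

x(t) = -3e^(4t)sin(3t) - 2e^(4t)cos(3t), z(t) = 11e^(4t)sin(3t) + 3e^(4t)cos(3t)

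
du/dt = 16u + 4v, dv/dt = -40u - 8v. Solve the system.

Coefficient matrix A = [[16, 4], [-40, -8]].
Characteristic polynomial det(A - λI) = λ^2 - 8λ + 32 = 0.
Eigenvalues λ = 4 ± 4i (complex conjugate pair).
For λ=4+4i: an eigenvector is (0,1) - i(1,-3) = (0 - i, 1 + 3i).
A real fundamental pair from Re and Im of e^((4+4i)t)v: X_1 = e^(4t)(cos(4t)·(0,1) + sin(4t)·(1,-3)), X_2 = e^(4t)(sin(4t)·(0,1) - cos(4t)·(1,-3)).
General solution: K_1X_1 + K_2X_2.

u(t) = K_1e^(4t)sin(4t) - K_2e^(4t)cos(4t), v(t) = -3K_1e^(4t)sin(4t) + K_1e^(4t)cos(4t) + K_2e^(4t)sin(4t) + 3K_2e^(4t)cos(4t)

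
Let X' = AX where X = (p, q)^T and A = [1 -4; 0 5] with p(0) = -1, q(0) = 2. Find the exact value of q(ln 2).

64

A = [[1,-4],[0,5]]; eigenvalues λ = 5, 1.
Eigenvectors: (1,-1) for λ=5, (1,0) for λ=1.
From the initial condition, c_1 = -2, c_2 = 1.
q(ln 2) = (-2)(2^5)(-1) + (1)(2^1)(0) = 64.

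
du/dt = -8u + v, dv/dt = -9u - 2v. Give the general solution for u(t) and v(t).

u(t) = K_1e^(-5t) + K_2te^(-5t), v(t) = 3K_1e^(-5t) + 3K_2te^(-5t) + K_2e^(-5t)

Coefficient matrix A = [[-8, 1], [-9, -2]].
Characteristic polynomial det(A - λI) = λ^2 + 10λ + 25 = 0.
Single eigenvalue λ = -5 with algebraic multiplicity 2.
Eigenvector v = (1,3); generalized eigenvector w with (A-λI)w=v is (0,1).
General solution: e^(-5t)[K_1·v + K_2·(t·v + w)].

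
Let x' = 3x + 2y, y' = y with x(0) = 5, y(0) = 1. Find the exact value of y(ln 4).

A = [[3,2],[0,1]]; eigenvalues λ = 3, 1.
Eigenvectors: (1,0) for λ=3, (-1,1) for λ=1.
From the initial condition, c_1 = 6, c_2 = 1.
y(ln 4) = (6)(4^3)(0) + (1)(4^1)(1) = 4.

4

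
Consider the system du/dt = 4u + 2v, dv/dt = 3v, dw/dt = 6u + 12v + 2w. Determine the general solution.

u(t) = -2C_2e^(3t) + C_3e^(4t), v(t) = C_2e^(3t), w(t) = C_1e^(2t) + 3C_3e^(4t)

Coefficient matrix A = [[4, 2, 0], [0, 3, 0], [6, 12, 2]].
det(A - λI) = 0 gives eigenvalues λ = 2, 3, 4.
For λ=2: eigenvector (0,0,1).
For λ=3: eigenvector (-2,1,0).
For λ=4: eigenvector (1,0,3).
General solution: C_1e^(2t)(0,0,1) + C_2e^(3t)(-2,1,0) + C_3e^(4t)(1,0,3).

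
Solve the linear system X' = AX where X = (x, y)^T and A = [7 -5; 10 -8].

x(t) = c_1e^(-3t) - c_2e^(2t), y(t) = 2c_1e^(-3t) - c_2e^(2t)

Coefficient matrix A = [[7, -5], [10, -8]].
Characteristic polynomial det(A - λI) = λ^2 + λ - 6 = 0.
Eigenvalues λ = -3, 2.
For λ=-3: (A-λI) row 1 is [10, -5], so an eigenvector is (1, 2).
For λ=2: (A-λI) row 1 is [5, -5], so an eigenvector is (-1, -1).
General solution: c_1e^(-3t)(1,2) + c_2e^(2t)(-1,-1).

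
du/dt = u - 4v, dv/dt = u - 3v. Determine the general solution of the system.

Coefficient matrix A = [[1, -4], [1, -3]].
Characteristic polynomial det(A - λI) = λ^2 + 2λ + 1 = 0.
Single eigenvalue λ = -1 with algebraic multiplicity 2.
Eigenvector v = (-2,-1); generalized eigenvector w with (A-λI)w=v is (3,2).
General solution: e^(-t)[K_1·v + K_2·(t·v + w)].

u(t) = -2K_1e^(-t) - 2K_2te^(-t) + 3K_2e^(-t), v(t) = -K_1e^(-t) - K_2te^(-t) + 2K_2e^(-t)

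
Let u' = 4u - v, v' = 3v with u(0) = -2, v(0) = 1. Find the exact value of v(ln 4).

64

A = [[4,-1],[0,3]]; eigenvalues λ = 3, 4.
Eigenvectors: (1,1) for λ=3, (-1,0) for λ=4.
From the initial condition, c_1 = 1, c_2 = 3.
v(ln 4) = (1)(4^3)(1) + (3)(4^4)(0) = 64.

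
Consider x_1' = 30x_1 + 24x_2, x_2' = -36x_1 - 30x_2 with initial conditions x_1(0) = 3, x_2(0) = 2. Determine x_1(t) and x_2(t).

Coefficient matrix A = [[30, 24], [-36, -30]].
Characteristic polynomial det(A - λI) = λ^2 - 36 = 0.
Eigenvalues λ = 6, -6.
For λ=6: (A-λI) row 1 is [24, 24], so an eigenvector is (-1, 1).
For λ=-6: (A-λI) row 1 is [36, 24], so an eigenvector is (-2, 3).
General solution: C_1e^(6t)(-1,1) + C_2e^(-6t)(-2,3).
Applying x_1(0)=3, x_2(0)=2 gives C_1=-13, C_2=5.

x_1(t) = 13e^(6t) - 10e^(-6t), x_2(t) = -13e^(6t) + 15e^(-6t)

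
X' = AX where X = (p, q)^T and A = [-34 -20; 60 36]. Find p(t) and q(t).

Coefficient matrix A = [[-34, -20], [60, 36]].
Characteristic polynomial det(A - λI) = λ^2 - 2λ - 24 = 0.
Eigenvalues λ = 6, -4.
For λ=6: (A-λI) row 1 is [-40, -20], so an eigenvector is (-1, 2).
For λ=-4: (A-λI) row 1 is [-30, -20], so an eigenvector is (-2, 3).
General solution: C_1e^(6t)(-1,2) + C_2e^(-4t)(-2,3).

p(t) = -C_1e^(6t) - 2C_2e^(-4t), q(t) = 2C_1e^(6t) + 3C_2e^(-4t)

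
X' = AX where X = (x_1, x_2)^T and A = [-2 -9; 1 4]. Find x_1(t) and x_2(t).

Coefficient matrix A = [[-2, -9], [1, 4]].
Characteristic polynomial det(A - λI) = λ^2 - 2λ + 1 = 0.
Single eigenvalue λ = 1 with algebraic multiplicity 2.
Eigenvector v = (3,-1); generalized eigenvector w with (A-λI)w=v is (2,-1).
General solution: e^(t)[K_1·v + K_2·(t·v + w)].

x_1(t) = 3K_1e^(t) + 3K_2te^(t) + 2K_2e^(t), x_2(t) = -K_1e^(t) - K_2te^(t) - K_2e^(t)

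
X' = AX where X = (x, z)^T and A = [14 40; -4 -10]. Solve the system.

Coefficient matrix A = [[14, 40], [-4, -10]].
Characteristic polynomial det(A - λI) = λ^2 - 4λ + 20 = 0.
Eigenvalues λ = 2 ± 4i (complex conjugate pair).
For λ=2+4i: an eigenvector is (-3,1) - i(1,0) = (-3 - i, 1).
A real fundamental pair from Re and Im of e^((2+4i)t)v: X_1 = e^(2t)(cos(4t)·(-3,1) + sin(4t)·(1,0)), X_2 = e^(2t)(sin(4t)·(-3,1) - cos(4t)·(1,0)).
General solution: c_1X_1 + c_2X_2.

x(t) = c_1e^(2t)sin(4t) - 3c_1e^(2t)cos(4t) - 3c_2e^(2t)sin(4t) - c_2e^(2t)cos(4t), z(t) = c_1e^(2t)cos(4t) + c_2e^(2t)sin(4t)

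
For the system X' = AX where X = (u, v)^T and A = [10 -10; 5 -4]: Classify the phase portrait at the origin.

A = [[10,-10],[5,-4]]; det(A-λI) = λ^2 - 6λ + 10.
λ = 3 ± i: positive real part.

unstable spiral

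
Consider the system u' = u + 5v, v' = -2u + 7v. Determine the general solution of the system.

u(t) = -K_1e^(4t)sin(t) + 2K_1e^(4t)cos(t) + 2K_2e^(4t)sin(t) + K_2e^(4t)cos(t), v(t) = -K_1e^(4t)sin(t) + K_1e^(4t)cos(t) + K_2e^(4t)sin(t) + K_2e^(4t)cos(t)

Coefficient matrix A = [[1, 5], [-2, 7]].
Characteristic polynomial det(A - λI) = λ^2 - 8λ + 17 = 0.
Eigenvalues λ = 4 ± i (complex conjugate pair).
For λ=4+i: an eigenvector is (2,1) - i(-1,-1) = (2 + i, 1 + i).
A real fundamental pair from Re and Im of e^((4+i)t)v: X_1 = e^(4t)(cos(t)·(2,1) + sin(t)·(-1,-1)), X_2 = e^(4t)(sin(t)·(2,1) - cos(t)·(-1,-1)).
General solution: K_1X_1 + K_2X_2.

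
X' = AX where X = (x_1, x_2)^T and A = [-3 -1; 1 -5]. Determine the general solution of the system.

Coefficient matrix A = [[-3, -1], [1, -5]].
Characteristic polynomial det(A - λI) = λ^2 + 8λ + 16 = 0.
Single eigenvalue λ = -4 with algebraic multiplicity 2.
Eigenvector v = (1,1); generalized eigenvector w with (A-λI)w=v is (-2,-3).
General solution: e^(-4t)[K_1·v + K_2·(t·v + w)].

x_1(t) = K_1e^(-4t) + K_2te^(-4t) - 2K_2e^(-4t), x_2(t) = K_1e^(-4t) + K_2te^(-4t) - 3K_2e^(-4t)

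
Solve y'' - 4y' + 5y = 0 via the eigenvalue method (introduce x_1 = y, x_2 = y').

y(t) = c_1e^(2t)cos(t) + c_2e^(2t)sin(t)

Let x_1 = y, x_2 = y'. Then x_1' = x_2 and x_2' = -5x_1 + 4x_2.
A = [[0,1],[-5,4]]; det(A-λI) = λ^2 - 4λ + 5.
Eigenvalues λ = 2 ± i.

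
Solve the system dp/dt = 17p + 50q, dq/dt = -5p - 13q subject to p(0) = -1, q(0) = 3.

Coefficient matrix A = [[17, 50], [-5, -13]].
Characteristic polynomial det(A - λI) = λ^2 - 4λ + 29 = 0.
Eigenvalues λ = 2 ± 5i (complex conjugate pair).
For λ=2+5i: an eigenvector is (-3,1) - i(1,0) = (-3 - i, 1).
A real fundamental pair from Re and Im of e^((2+5i)t)v: X_1 = e^(2t)(cos(5t)·(-3,1) + sin(5t)·(1,0)), X_2 = e^(2t)(sin(5t)·(-3,1) - cos(5t)·(1,0)).
General solution: K_1X_1 + K_2X_2.
Applying p(0)=-1, q(0)=3 gives K_1=3, K_2=-8.

p(t) = 27e^(2t)sin(5t) - e^(2t)cos(5t), q(t) = -8e^(2t)sin(5t) + 3e^(2t)cos(5t)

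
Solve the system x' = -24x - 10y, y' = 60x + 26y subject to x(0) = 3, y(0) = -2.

Coefficient matrix A = [[-24, -10], [60, 26]].
Characteristic polynomial det(A - λI) = λ^2 - 2λ - 24 = 0.
Eigenvalues λ = 6, -4.
For λ=6: (A-λI) row 1 is [-30, -10], so an eigenvector is (-1, 3).
For λ=-4: (A-λI) row 1 is [-20, -10], so an eigenvector is (1, -2).
General solution: K_1e^(6t)(-1,3) + K_2e^(-4t)(1,-2).
Applying x(0)=3, y(0)=-2 gives K_1=4, K_2=7.

x(t) = -4e^(6t) + 7e^(-4t), y(t) = 12e^(6t) - 14e^(-4t)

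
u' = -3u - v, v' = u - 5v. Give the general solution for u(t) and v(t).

Coefficient matrix A = [[-3, -1], [1, -5]].
Characteristic polynomial det(A - λI) = λ^2 + 8λ + 16 = 0.
Single eigenvalue λ = -4 with algebraic multiplicity 2.
Eigenvector v = (1,1); generalized eigenvector w with (A-λI)w=v is (2,1).
General solution: e^(-4t)[c_1·v + c_2·(t·v + w)].

u(t) = c_1e^(-4t) + c_2te^(-4t) + 2c_2e^(-4t), v(t) = c_1e^(-4t) + c_2te^(-4t) + c_2e^(-4t)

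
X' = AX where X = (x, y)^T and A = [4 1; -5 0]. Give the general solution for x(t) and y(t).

Coefficient matrix A = [[4, 1], [-5, 0]].
Characteristic polynomial det(A - λI) = λ^2 - 4λ + 5 = 0.
Eigenvalues λ = 2 ± i (complex conjugate pair).
For λ=2+i: an eigenvector is (-1,2) - i(0,1) = (-1, 2 - i).
A real fundamental pair from Re and Im of e^((2+i)t)v: X_1 = e^(2t)(cos(t)·(-1,2) + sin(t)·(0,1)), X_2 = e^(2t)(sin(t)·(-1,2) - cos(t)·(0,1)).
General solution: C_1X_1 + C_2X_2.

x(t) = -C_1e^(2t)cos(t) - C_2e^(2t)sin(t), y(t) = C_1e^(2t)sin(t) + 2C_1e^(2t)cos(t) + 2C_2e^(2t)sin(t) - C_2e^(2t)cos(t)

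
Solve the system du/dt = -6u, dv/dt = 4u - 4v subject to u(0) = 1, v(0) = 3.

Coefficient matrix A = [[-6, 0], [4, -4]].
Characteristic polynomial det(A - λI) = λ^2 + 10λ + 24 = 0.
Eigenvalues λ = -6, -4.
For λ=-6: (A-λI) row 2 is [4, 2], so an eigenvector is (-1, 2).
For λ=-4: (A-λI) row 1 is [-2, 0], so an eigenvector is (0, 1).
General solution: C_1e^(-6t)(-1,2) + C_2e^(-4t)(0,1).
Applying u(0)=1, v(0)=3 gives C_1=-1, C_2=5.

u(t) = e^(-6t), v(t) = 5e^(-4t) - 2e^(-6t)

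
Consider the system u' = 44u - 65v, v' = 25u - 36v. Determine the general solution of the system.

u(t) = -2c_1e^(4t)sin(5t) + 3c_1e^(4t)cos(5t) + 3c_2e^(4t)sin(5t) + 2c_2e^(4t)cos(5t), v(t) = -c_1e^(4t)sin(5t) + 2c_1e^(4t)cos(5t) + 2c_2e^(4t)sin(5t) + c_2e^(4t)cos(5t)

Coefficient matrix A = [[44, -65], [25, -36]].
Characteristic polynomial det(A - λI) = λ^2 - 8λ + 41 = 0.
Eigenvalues λ = 4 ± 5i (complex conjugate pair).
For λ=4+5i: an eigenvector is (3,2) - i(-2,-1) = (3 + 2i, 2 + i).
A real fundamental pair from Re and Im of e^((4+5i)t)v: X_1 = e^(4t)(cos(5t)·(3,2) + sin(5t)·(-2,-1)), X_2 = e^(4t)(sin(5t)·(3,2) - cos(5t)·(-2,-1)).
General solution: c_1X_1 + c_2X_2.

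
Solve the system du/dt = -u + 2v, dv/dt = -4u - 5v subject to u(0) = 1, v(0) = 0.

Coefficient matrix A = [[-1, 2], [-4, -5]].
Characteristic polynomial det(A - λI) = λ^2 + 6λ + 13 = 0.
Eigenvalues λ = -3 ± 2i (complex conjugate pair).
For λ=-3+2i: an eigenvector is (1,-1) - i(0,-1) = (1, -1 + i).
A real fundamental pair from Re and Im of e^((-3+2i)t)v: X_1 = e^(-3t)(cos(2t)·(1,-1) + sin(2t)·(0,-1)), X_2 = e^(-3t)(sin(2t)·(1,-1) - cos(2t)·(0,-1)).
General solution: C_1X_1 + C_2X_2.
Applying u(0)=1, v(0)=0 gives C_1=1, C_2=1.

u(t) = e^(-3t)sin(2t) + e^(-3t)cos(2t), v(t) = -2e^(-3t)sin(2t)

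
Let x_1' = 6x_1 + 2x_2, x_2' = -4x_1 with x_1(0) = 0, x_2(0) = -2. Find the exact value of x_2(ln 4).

448

A = [[6,2],[-4,0]]; eigenvalues λ = 2, 4.
Eigenvectors: (1,-2) for λ=2, (-1,1) for λ=4.
From the initial condition, c_1 = 2, c_2 = 2.
x_2(ln 4) = (2)(4^2)(-2) + (2)(4^4)(1) = 448.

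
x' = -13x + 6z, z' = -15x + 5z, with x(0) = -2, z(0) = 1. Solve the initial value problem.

x(t) = 8e^(-4t)sin(3t) - 2e^(-4t)cos(3t), z(t) = 13e^(-4t)sin(3t) + e^(-4t)cos(3t)

Coefficient matrix A = [[-13, 6], [-15, 5]].
Characteristic polynomial det(A - λI) = λ^2 + 8λ + 25 = 0.
Eigenvalues λ = -4 ± 3i (complex conjugate pair).
For λ=-4+3i: an eigenvector is (-1,-1) - i(1,2) = (-1 - i, -1 - 2i).
A real fundamental pair from Re and Im of e^((-4+3i)t)v: X_1 = e^(-4t)(cos(3t)·(-1,-1) + sin(3t)·(1,2)), X_2 = e^(-4t)(sin(3t)·(-1,-1) - cos(3t)·(1,2)).
General solution: C_1X_1 + C_2X_2.
Applying x(0)=-2, z(0)=1 gives C_1=5, C_2=-3.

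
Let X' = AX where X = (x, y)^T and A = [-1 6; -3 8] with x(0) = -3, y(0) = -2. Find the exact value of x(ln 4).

A = [[-1,6],[-3,8]]; eigenvalues λ = 5, 2.
Eigenvectors: (1,1) for λ=5, (-2,-1) for λ=2.
From the initial condition, c_1 = -1, c_2 = 1.
x(ln 4) = (-1)(4^5)(1) + (1)(4^2)(-2) = -1056.

-1056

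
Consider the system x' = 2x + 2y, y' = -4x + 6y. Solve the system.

Coefficient matrix A = [[2, 2], [-4, 6]].
Characteristic polynomial det(A - λI) = λ^2 - 8λ + 20 = 0.
Eigenvalues λ = 4 ± 2i (complex conjugate pair).
For λ=4+2i: an eigenvector is (-1,-1) - i(0,1) = (-1, -1 - i).
A real fundamental pair from Re and Im of e^((4+2i)t)v: X_1 = e^(4t)(cos(2t)·(-1,-1) + sin(2t)·(0,1)), X_2 = e^(4t)(sin(2t)·(-1,-1) - cos(2t)·(0,1)).
General solution: c_1X_1 + c_2X_2.

x(t) = -c_1e^(4t)cos(2t) - c_2e^(4t)sin(2t), y(t) = c_1e^(4t)sin(2t) - c_1e^(4t)cos(2t) - c_2e^(4t)sin(2t) - c_2e^(4t)cos(2t)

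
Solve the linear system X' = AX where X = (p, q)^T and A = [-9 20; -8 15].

Coefficient matrix A = [[-9, 20], [-8, 15]].
Characteristic polynomial det(A - λI) = λ^2 - 6λ + 25 = 0.
Eigenvalues λ = 3 ± 4i (complex conjugate pair).
For λ=3+4i: an eigenvector is (-2,-1) - i(1,1) = (-2 - i, -1 - i).
A real fundamental pair from Re and Im of e^((3+4i)t)v: X_1 = e^(3t)(cos(4t)·(-2,-1) + sin(4t)·(1,1)), X_2 = e^(3t)(sin(4t)·(-2,-1) - cos(4t)·(1,1)).
General solution: C_1X_1 + C_2X_2.

p(t) = C_1e^(3t)sin(4t) - 2C_1e^(3t)cos(4t) - 2C_2e^(3t)sin(4t) - C_2e^(3t)cos(4t), q(t) = C_1e^(3t)sin(4t) - C_1e^(3t)cos(4t) - C_2e^(3t)sin(4t) - C_2e^(3t)cos(4t)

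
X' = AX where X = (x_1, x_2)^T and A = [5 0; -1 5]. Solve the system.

x_1(t) = C_2e^(5t), x_2(t) = -C_1e^(5t) - C_2te^(5t) + C_2e^(5t)

Coefficient matrix A = [[5, 0], [-1, 5]].
Characteristic polynomial det(A - λI) = λ^2 - 10λ + 25 = 0.
Single eigenvalue λ = 5 with algebraic multiplicity 2.
Eigenvector v = (0,-1); generalized eigenvector w with (A-λI)w=v is (1,1).
General solution: e^(5t)[C_1·v + C_2·(t·v + w)].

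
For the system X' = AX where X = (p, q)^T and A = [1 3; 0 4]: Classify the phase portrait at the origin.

A = [[1,3],[0,4]]; det(A-λI) = λ^2 - 5λ + 4.
λ = 4, 1: both positive.

unstable node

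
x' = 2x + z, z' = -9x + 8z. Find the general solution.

Coefficient matrix A = [[2, 1], [-9, 8]].
Characteristic polynomial det(A - λI) = λ^2 - 10λ + 25 = 0.
Single eigenvalue λ = 5 with algebraic multiplicity 2.
Eigenvector v = (1,3); generalized eigenvector w with (A-λI)w=v is (0,1).
General solution: e^(5t)[c_1·v + c_2·(t·v + w)].

x(t) = c_1e^(5t) + c_2te^(5t), z(t) = 3c_1e^(5t) + 3c_2te^(5t) + c_2e^(5t)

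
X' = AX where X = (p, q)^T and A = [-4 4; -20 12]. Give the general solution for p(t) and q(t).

Coefficient matrix A = [[-4, 4], [-20, 12]].
Characteristic polynomial det(A - λI) = λ^2 - 8λ + 32 = 0.
Eigenvalues λ = 4 ± 4i (complex conjugate pair).
For λ=4+4i: an eigenvector is (1,2) - i(0,-1) = (1, 2 + i).
A real fundamental pair from Re and Im of e^((4+4i)t)v: X_1 = e^(4t)(cos(4t)·(1,2) + sin(4t)·(0,-1)), X_2 = e^(4t)(sin(4t)·(1,2) - cos(4t)·(0,-1)).
General solution: C_1X_1 + C_2X_2.

p(t) = C_1e^(4t)cos(4t) + C_2e^(4t)sin(4t), q(t) = -C_1e^(4t)sin(4t) + 2C_1e^(4t)cos(4t) + 2C_2e^(4t)sin(4t) + C_2e^(4t)cos(4t)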